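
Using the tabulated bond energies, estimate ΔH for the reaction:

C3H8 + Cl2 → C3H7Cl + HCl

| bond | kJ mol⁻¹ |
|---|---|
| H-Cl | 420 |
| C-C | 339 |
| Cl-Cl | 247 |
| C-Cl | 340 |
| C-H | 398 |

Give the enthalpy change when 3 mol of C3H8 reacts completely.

Bonds broken (reactants):
  C-C: 2 × 339 = 678
  C-H: 8 × 398 = 3184
  Cl-Cl: 1 × 247 = 247
  Σ(broken) = 4109 kJ
Bonds formed (products):
  C-C: 2 × 339 = 678
  C-Cl: 1 × 340 = 340
  C-H: 7 × 398 = 2786
  H-Cl: 1 × 420 = 420
  Σ(formed) = 4224 kJ
ΔH = Σ(broken) − Σ(formed) = 4109 − 4224 = −115 kJ
For 3× the reaction as written: 3 × (−115) = −345 kJ

ΔH = −345 kJ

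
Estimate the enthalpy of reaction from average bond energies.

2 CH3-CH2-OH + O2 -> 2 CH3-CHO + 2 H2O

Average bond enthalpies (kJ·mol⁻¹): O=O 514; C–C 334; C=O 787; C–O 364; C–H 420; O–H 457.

ΔH ≈ −406 kJ

Bonds broken (reactants):
  C–C: 2 × 334 = 668
  C–H: 10 × 420 = 4200
  C–O: 2 × 364 = 728
  O–H: 2 × 457 = 914
  O=O: 1 × 514 = 514
  Σ(broken) = 7024 kJ
Bonds formed (products):
  C–C: 2 × 334 = 668
  C–H: 8 × 420 = 3360
  C=O: 2 × 787 = 1574
  O–H: 4 × 457 = 1828
  Σ(formed) = 7430 kJ
ΔH = Σ(broken) − Σ(formed) = 7024 − 7430 = −406 kJ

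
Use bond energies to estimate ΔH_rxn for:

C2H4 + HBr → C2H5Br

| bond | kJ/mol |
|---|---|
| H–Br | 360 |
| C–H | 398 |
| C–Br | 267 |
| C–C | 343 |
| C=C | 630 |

Bonds broken (reactants):
  C–H: 4 × 398 = 1592
  C=C: 1 × 630 = 630
  H–Br: 1 × 360 = 360
  Σ(broken) = 2582 kJ
Bonds formed (products):
  C–Br: 1 × 267 = 267
  C–C: 1 × 343 = 343
  C–H: 5 × 398 = 1990
  Σ(formed) = 2600 kJ
ΔH = Σ(broken) − Σ(formed) = 2582 − 2600 = −18 kJ

ΔH ≈ −18 kJ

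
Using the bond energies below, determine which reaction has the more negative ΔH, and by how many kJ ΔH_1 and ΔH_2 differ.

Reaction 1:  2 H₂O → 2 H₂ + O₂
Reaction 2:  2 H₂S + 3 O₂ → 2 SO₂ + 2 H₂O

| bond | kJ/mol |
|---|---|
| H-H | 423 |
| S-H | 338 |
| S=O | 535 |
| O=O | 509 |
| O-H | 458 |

Reaction 1:
  Bonds broken (reactants):
    O-H: 4 × 458 = 1832
    Σ(broken) = 1832 kJ
  Bonds formed (products):
    H-H: 2 × 423 = 846
    O=O: 1 × 509 = 509
    Σ(formed) = 1355 kJ
  ΔH_1 = 1832 − 1355 = +477 kJ
Reaction 2:
  Bonds broken (reactants):
    O=O: 3 × 509 = 1527
    S-H: 4 × 338 = 1352
    Σ(broken) = 2879 kJ
  Bonds formed (products):
    O-H: 4 × 458 = 1832
    S=O: 4 × 535 = 2140
    Σ(formed) = 3972 kJ
  ΔH_2 = 2879 − 3972 = −1093 kJ
ΔH_1 − ΔH_2 = +1570 kJ, so reaction 2 has the more negative ΔH; |ΔH_1 − ΔH_2| = 1570 kJ.

Reaction 2, by 1570 kJ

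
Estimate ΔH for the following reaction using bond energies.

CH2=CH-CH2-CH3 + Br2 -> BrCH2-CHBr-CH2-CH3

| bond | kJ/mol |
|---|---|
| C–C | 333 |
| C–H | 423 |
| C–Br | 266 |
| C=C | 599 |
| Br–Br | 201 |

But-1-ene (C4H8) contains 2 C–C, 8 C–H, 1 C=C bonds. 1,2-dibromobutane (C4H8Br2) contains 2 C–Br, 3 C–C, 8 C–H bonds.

ΔH ≈ −65 kJ

Bonds broken (reactants):
  Br–Br: 1 × 201 = 201
  C–C: 2 × 333 = 666
  C–H: 8 × 423 = 3384
  C=C: 1 × 599 = 599
  Σ(broken) = 4850 kJ
Bonds formed (products):
  C–Br: 2 × 266 = 532
  C–C: 3 × 333 = 999
  C–H: 8 × 423 = 3384
  Σ(formed) = 4915 kJ
ΔH = Σ(broken) − Σ(formed) = 4850 − 4915 = −65 kJ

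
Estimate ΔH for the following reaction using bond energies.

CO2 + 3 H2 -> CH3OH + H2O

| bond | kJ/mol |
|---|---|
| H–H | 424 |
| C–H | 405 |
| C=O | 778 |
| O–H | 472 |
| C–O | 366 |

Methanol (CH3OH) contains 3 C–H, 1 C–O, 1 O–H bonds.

ΔH ≈ −169 kJ

Bonds broken (reactants):
  C=O: 2 × 778 = 1556
  H–H: 3 × 424 = 1272
  Σ(broken) = 2828 kJ
Bonds formed (products):
  C–H: 3 × 405 = 1215
  C–O: 1 × 366 = 366
  O–H: 3 × 472 = 1416
  Σ(formed) = 2997 kJ
ΔH = Σ(broken) − Σ(formed) = 2828 − 2997 = −169 kJ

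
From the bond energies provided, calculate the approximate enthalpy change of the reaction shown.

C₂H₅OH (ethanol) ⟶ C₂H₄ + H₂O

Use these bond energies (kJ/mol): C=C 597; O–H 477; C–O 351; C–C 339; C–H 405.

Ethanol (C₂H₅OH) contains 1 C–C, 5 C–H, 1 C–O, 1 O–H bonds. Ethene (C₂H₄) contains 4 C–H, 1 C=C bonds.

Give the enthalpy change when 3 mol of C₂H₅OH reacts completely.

Bonds broken (reactants):
  C–C: 1 × 339 = 339
  C–H: 5 × 405 = 2025
  C–O: 1 × 351 = 351
  O–H: 1 × 477 = 477
  Σ(broken) = 3192 kJ
Bonds formed (products):
  C–H: 4 × 405 = 1620
  C=C: 1 × 597 = 597
  O–H: 2 × 477 = 954
  Σ(formed) = 3171 kJ
ΔH = Σ(broken) − Σ(formed) = 3192 − 3171 = +21 kJ
For 3× the reaction as written: 3 × (+21) = +63 kJ

ΔH = +63 kJ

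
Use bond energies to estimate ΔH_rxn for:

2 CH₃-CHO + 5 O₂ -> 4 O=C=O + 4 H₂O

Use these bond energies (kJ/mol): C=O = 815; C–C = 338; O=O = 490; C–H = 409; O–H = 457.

ΔH ≈ −2148 kJ

Bonds broken (reactants):
  C–C: 2 × 338 = 676
  C–H: 8 × 409 = 3272
  C=O: 2 × 815 = 1630
  O=O: 5 × 490 = 2450
  Σ(broken) = 8028 kJ
Bonds formed (products):
  C=O: 8 × 815 = 6520
  O–H: 8 × 457 = 3656
  Σ(formed) = 10176 kJ
ΔH = Σ(broken) − Σ(formed) = 8028 − 10176 = −2148 kJ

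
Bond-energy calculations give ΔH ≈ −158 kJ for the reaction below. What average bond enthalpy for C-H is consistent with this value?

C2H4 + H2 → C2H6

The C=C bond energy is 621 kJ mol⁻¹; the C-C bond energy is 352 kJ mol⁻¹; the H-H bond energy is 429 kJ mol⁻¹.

D(C-H) ≈ 428 kJ/mol

Let D be the C-H bond energy.
Σ(broken) = 4×D + 1×621 + 1×429 = 1050 + 4D
Σ(formed) = 1×352 + 6×D = 352 + 6D
ΔH = Σ(broken) − Σ(formed) = (1050 + 4D) − (352 + 6D) = +698 − 2D
Setting this equal to −158 kJ gives 2D = 856, so D = 428 kJ/mol.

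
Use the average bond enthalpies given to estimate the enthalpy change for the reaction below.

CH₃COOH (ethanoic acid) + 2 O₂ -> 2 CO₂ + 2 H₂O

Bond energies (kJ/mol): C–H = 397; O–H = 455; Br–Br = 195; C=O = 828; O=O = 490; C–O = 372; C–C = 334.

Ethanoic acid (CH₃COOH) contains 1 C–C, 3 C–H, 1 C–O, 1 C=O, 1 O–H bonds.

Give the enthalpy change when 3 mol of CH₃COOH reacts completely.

ΔH = −2916 kJ

Bonds broken (reactants):
  C–C: 1 × 334 = 334
  C–H: 3 × 397 = 1191
  C–O: 1 × 372 = 372
  C=O: 1 × 828 = 828
  O–H: 1 × 455 = 455
  O=O: 2 × 490 = 980
  Σ(broken) = 4160 kJ
Bonds formed (products):
  C=O: 4 × 828 = 3312
  O–H: 4 × 455 = 1820
  Σ(formed) = 5132 kJ
ΔH = Σ(broken) − Σ(formed) = 4160 − 5132 = −972 kJ
For 3× the reaction as written: 3 × (−972) = −2916 kJ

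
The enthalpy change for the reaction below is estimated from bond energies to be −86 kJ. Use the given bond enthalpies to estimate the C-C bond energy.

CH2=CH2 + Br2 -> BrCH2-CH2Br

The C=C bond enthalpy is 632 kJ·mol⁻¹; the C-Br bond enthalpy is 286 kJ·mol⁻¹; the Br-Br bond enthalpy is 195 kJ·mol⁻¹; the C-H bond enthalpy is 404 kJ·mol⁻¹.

Let D be the C-C bond energy.
Σ(broken) = 1×195 + 4×404 + 1×632 = 2443
Σ(formed) = 2×286 + 1×D + 4×404 = 2188 + D
ΔH = Σ(broken) − Σ(formed) = (2443) − (2188 + D) = +255 − D
Setting this equal to −86 kJ gives D = 341 kJ/mol.

D(C-C) ≈ 341 kJ/mol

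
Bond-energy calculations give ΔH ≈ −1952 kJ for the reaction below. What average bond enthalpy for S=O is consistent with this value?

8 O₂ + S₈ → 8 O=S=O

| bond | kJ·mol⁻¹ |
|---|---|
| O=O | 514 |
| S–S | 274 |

D(S=O) ≈ 516 kJ/mol

Let D be the S=O bond energy.
Σ(broken) = 8×514 + 8×274 = 6304
Σ(formed) = 16×D = 16D
ΔH = Σ(broken) − Σ(formed) = (6304) − (16D) = +6304 − 16D
Setting this equal to −1952 kJ gives 16D = 8256, so D = 516 kJ/mol.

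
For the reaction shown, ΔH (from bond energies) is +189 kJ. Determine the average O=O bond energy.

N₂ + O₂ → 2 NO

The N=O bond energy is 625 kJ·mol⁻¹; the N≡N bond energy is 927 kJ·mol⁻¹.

Let D be the O=O bond energy.
Σ(broken) = 1×927 + 1×D = 927 + D
Σ(formed) = 2×625 = 1250
ΔH = Σ(broken) − Σ(formed) = (927 + D) − (1250) = −323 + D
Setting this equal to +189 kJ gives D = 512 kJ/mol.

D(O=O) ≈ 512 kJ/mol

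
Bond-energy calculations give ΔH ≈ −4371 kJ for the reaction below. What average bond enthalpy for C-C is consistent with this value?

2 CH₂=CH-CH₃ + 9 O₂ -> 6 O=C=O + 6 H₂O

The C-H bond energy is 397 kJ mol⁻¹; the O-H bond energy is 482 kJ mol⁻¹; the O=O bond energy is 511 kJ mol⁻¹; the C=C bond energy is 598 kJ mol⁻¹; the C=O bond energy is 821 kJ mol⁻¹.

D(C-C) ≈ 353 kJ/mol

Let D be the C-C bond energy.
Σ(broken) = 2×D + 12×397 + 2×598 + 9×511 = 10559 + 2D
Σ(formed) = 12×821 + 12×482 = 15636
ΔH = Σ(broken) − Σ(formed) = (10559 + 2D) − (15636) = −5077 + 2D
Setting this equal to −4371 kJ gives 2D = 706, so D = 353 kJ/mol.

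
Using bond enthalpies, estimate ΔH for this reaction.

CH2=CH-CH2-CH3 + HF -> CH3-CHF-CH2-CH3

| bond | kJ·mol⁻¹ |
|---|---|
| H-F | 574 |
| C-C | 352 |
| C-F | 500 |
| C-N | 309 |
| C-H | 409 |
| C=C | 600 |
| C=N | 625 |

Bonds broken (reactants):
  C-C: 2 × 352 = 704
  C-H: 8 × 409 = 3272
  C=C: 1 × 600 = 600
  H-F: 1 × 574 = 574
  Σ(broken) = 5150 kJ
Bonds formed (products):
  C-C: 3 × 352 = 1056
  C-F: 1 × 500 = 500
  C-H: 9 × 409 = 3681
  Σ(formed) = 5237 kJ
ΔH = Σ(broken) − Σ(formed) = 5150 − 5237 = −87 kJ

ΔH ≈ −87 kJ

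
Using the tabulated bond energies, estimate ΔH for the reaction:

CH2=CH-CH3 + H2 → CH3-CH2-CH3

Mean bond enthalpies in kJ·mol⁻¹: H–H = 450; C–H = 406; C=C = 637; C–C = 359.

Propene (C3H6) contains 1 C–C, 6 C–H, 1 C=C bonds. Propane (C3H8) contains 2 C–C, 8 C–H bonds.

ΔH ≈ −84 kJ

Bonds broken (reactants):
  C–C: 1 × 359 = 359
  C–H: 6 × 406 = 2436
  C=C: 1 × 637 = 637
  H–H: 1 × 450 = 450
  Σ(broken) = 3882 kJ
Bonds formed (products):
  C–C: 2 × 359 = 718
  C–H: 8 × 406 = 3248
  Σ(formed) = 3966 kJ
ΔH = Σ(broken) − Σ(formed) = 3882 − 3966 = −84 kJ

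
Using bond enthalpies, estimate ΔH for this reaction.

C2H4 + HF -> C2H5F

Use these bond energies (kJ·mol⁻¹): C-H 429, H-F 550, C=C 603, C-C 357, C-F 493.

Bonds broken (reactants):
  C-H: 4 × 429 = 1716
  C=C: 1 × 603 = 603
  H-F: 1 × 550 = 550
  Σ(broken) = 2869 kJ
Bonds formed (products):
  C-C: 1 × 357 = 357
  C-F: 1 × 493 = 493
  C-H: 5 × 429 = 2145
  Σ(formed) = 2995 kJ
ΔH = Σ(broken) − Σ(formed) = 2869 − 2995 = −126 kJ

ΔH ≈ −126 kJ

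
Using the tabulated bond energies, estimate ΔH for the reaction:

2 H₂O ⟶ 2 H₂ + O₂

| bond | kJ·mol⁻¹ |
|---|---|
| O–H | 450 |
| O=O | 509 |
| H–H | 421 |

ΔH ≈ +449 kJ

Bonds broken (reactants):
  O–H: 4 × 450 = 1800
  Σ(broken) = 1800 kJ
Bonds formed (products):
  H–H: 2 × 421 = 842
  O=O: 1 × 509 = 509
  Σ(formed) = 1351 kJ
ΔH = Σ(broken) − Σ(formed) = 1800 − 1351 = +449 kJ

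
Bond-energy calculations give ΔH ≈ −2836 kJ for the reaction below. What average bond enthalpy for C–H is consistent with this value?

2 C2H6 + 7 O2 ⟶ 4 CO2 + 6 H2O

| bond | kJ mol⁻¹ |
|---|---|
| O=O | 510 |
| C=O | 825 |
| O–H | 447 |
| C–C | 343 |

Let D be the C–H bond energy.
Σ(broken) = 2×343 + 12×D + 7×510 = 4256 + 12D
Σ(formed) = 8×825 + 12×447 = 11964
ΔH = Σ(broken) − Σ(formed) = (4256 + 12D) − (11964) = −7708 + 12D
Setting this equal to −2836 kJ gives 12D = 4872, so D = 406 kJ/mol.

D(C–H) ≈ 406 kJ/mol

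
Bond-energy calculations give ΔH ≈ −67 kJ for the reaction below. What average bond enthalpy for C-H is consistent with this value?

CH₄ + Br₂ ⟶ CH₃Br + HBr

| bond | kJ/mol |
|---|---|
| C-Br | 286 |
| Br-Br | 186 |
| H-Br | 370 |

D(C-H) ≈ 403 kJ/mol

Let D be the C-H bond energy.
Σ(broken) = 1×186 + 4×D = 186 + 4D
Σ(formed) = 1×286 + 3×D + 1×370 = 656 + 3D
ΔH = Σ(broken) − Σ(formed) = (186 + 4D) − (656 + 3D) = −470 + D
Setting this equal to −67 kJ gives D = 403 kJ/mol.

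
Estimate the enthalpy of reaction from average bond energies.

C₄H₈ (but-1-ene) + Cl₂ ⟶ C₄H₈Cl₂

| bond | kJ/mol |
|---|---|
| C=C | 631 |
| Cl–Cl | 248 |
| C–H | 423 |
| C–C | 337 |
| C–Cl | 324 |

Bonds broken (reactants):
  C–C: 2 × 337 = 674
  C–H: 8 × 423 = 3384
  C=C: 1 × 631 = 631
  Cl–Cl: 1 × 248 = 248
  Σ(broken) = 4937 kJ
Bonds formed (products):
  C–C: 3 × 337 = 1011
  C–Cl: 2 × 324 = 648
  C–H: 8 × 423 = 3384
  Σ(formed) = 5043 kJ
ΔH = Σ(broken) − Σ(formed) = 4937 − 5043 = −106 kJ

ΔH ≈ −106 kJ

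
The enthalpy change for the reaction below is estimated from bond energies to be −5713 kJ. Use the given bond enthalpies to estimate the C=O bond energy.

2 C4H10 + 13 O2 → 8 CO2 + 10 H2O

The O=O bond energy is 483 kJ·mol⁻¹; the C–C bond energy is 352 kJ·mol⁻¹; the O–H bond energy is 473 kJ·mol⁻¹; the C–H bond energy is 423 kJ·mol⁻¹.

Let D be the C=O bond energy.
Σ(broken) = 6×352 + 20×423 + 13×483 = 16851
Σ(formed) = 16×D + 20×473 = 9460 + 16D
ΔH = Σ(broken) − Σ(formed) = (16851) − (9460 + 16D) = +7391 − 16D
Setting this equal to −5713 kJ gives 16D = 13104, so D = 819 kJ/mol.

D(C=O) ≈ 819 kJ/mol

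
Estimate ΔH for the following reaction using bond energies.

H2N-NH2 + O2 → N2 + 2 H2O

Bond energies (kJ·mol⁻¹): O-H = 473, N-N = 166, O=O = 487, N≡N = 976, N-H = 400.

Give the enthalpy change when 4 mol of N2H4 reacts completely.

ΔH = −2460 kJ

Bonds broken (reactants):
  N-H: 4 × 400 = 1600
  N-N: 1 × 166 = 166
  O=O: 1 × 487 = 487
  Σ(broken) = 2253 kJ
Bonds formed (products):
  N≡N: 1 × 976 = 976
  O-H: 4 × 473 = 1892
  Σ(formed) = 2868 kJ
ΔH = Σ(broken) − Σ(formed) = 2253 − 2868 = −615 kJ
For 4× the reaction as written: 4 × (−615) = −2460 kJ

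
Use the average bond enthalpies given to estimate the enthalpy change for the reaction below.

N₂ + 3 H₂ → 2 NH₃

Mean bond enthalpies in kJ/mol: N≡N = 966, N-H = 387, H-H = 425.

Bonds broken (reactants):
  H-H: 3 × 425 = 1275
  N≡N: 1 × 966 = 966
  Σ(broken) = 2241 kJ
Bonds formed (products):
  N-H: 6 × 387 = 2322
  Σ(formed) = 2322 kJ
ΔH = Σ(broken) − Σ(formed) = 2241 − 2322 = −81 kJ

ΔH ≈ −81 kJ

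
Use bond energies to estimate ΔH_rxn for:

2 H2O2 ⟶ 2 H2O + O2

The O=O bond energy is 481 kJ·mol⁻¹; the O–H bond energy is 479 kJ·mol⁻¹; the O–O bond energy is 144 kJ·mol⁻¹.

ΔH ≈ −193 kJ

Bonds broken (reactants):
  O–H: 4 × 479 = 1916
  O–O: 2 × 144 = 288
  Σ(broken) = 2204 kJ
Bonds formed (products):
  O–H: 4 × 479 = 1916
  O=O: 1 × 481 = 481
  Σ(formed) = 2397 kJ
ΔH = Σ(broken) − Σ(formed) = 2204 − 2397 = −193 kJ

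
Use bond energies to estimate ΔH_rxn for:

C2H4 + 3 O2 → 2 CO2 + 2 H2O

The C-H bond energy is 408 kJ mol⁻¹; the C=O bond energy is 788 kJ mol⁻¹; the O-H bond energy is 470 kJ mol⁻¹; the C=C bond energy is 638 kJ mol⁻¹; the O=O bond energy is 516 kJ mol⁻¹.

Bonds broken (reactants):
  C-H: 4 × 408 = 1632
  C=C: 1 × 638 = 638
  O=O: 3 × 516 = 1548
  Σ(broken) = 3818 kJ
Bonds formed (products):
  C=O: 4 × 788 = 3152
  O-H: 4 × 470 = 1880
  Σ(formed) = 5032 kJ
ΔH = Σ(broken) − Σ(formed) = 3818 − 5032 = −1214 kJ

ΔH ≈ −1214 kJ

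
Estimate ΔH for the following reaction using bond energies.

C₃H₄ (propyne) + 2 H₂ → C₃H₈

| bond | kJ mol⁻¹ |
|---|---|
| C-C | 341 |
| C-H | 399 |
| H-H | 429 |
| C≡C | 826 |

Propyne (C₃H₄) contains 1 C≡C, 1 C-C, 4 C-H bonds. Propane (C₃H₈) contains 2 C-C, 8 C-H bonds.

ΔH ≈ −253 kJ

Bonds broken (reactants):
  C≡C: 1 × 826 = 826
  C-C: 1 × 341 = 341
  C-H: 4 × 399 = 1596
  H-H: 2 × 429 = 858
  Σ(broken) = 3621 kJ
Bonds formed (products):
  C-C: 2 × 341 = 682
  C-H: 8 × 399 = 3192
  Σ(formed) = 3874 kJ
ΔH = Σ(broken) − Σ(formed) = 3621 − 3874 = −253 kJ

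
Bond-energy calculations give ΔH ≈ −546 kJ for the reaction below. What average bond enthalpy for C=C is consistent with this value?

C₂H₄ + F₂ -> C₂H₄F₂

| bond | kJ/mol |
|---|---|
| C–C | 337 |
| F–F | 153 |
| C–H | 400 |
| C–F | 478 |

Let D be the C=C bond energy.
Σ(broken) = 4×400 + 1×D + 1×153 = 1753 + D
Σ(formed) = 1×337 + 2×478 + 4×400 = 2893
ΔH = Σ(broken) − Σ(formed) = (1753 + D) − (2893) = −1140 + D
Setting this equal to −546 kJ gives D = 594 kJ/mol.

D(C=C) ≈ 594 kJ/mol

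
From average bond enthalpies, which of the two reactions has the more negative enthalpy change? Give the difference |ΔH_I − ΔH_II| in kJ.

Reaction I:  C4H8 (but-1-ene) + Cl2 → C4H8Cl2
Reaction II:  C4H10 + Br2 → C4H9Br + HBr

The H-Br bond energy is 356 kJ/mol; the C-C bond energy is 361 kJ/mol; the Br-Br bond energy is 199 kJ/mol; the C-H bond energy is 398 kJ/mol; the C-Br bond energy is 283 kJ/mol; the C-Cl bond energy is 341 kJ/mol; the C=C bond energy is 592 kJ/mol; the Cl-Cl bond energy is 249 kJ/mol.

Reaction I:
  Bonds broken (reactants):
    C-C: 2 × 361 = 722
    C-H: 8 × 398 = 3184
    C=C: 1 × 592 = 592
    Cl-Cl: 1 × 249 = 249
    Σ(broken) = 4747 kJ
  Bonds formed (products):
    C-C: 3 × 361 = 1083
    C-Cl: 2 × 341 = 682
    C-H: 8 × 398 = 3184
    Σ(formed) = 4949 kJ
  ΔH_I = 4747 − 4949 = −202 kJ
Reaction II:
  Bonds broken (reactants):
    Br-Br: 1 × 199 = 199
    C-C: 3 × 361 = 1083
    C-H: 10 × 398 = 3980
    Σ(broken) = 5262 kJ
  Bonds formed (products):
    C-Br: 1 × 283 = 283
    C-C: 3 × 361 = 1083
    C-H: 9 × 398 = 3582
    H-Br: 1 × 356 = 356
    Σ(formed) = 5304 kJ
  ΔH_II = 5262 − 5304 = −42 kJ
ΔH_I − ΔH_II = −160 kJ, so reaction I has the more negative ΔH; |ΔH_I − ΔH_II| = 160 kJ.

Reaction I, by 160 kJ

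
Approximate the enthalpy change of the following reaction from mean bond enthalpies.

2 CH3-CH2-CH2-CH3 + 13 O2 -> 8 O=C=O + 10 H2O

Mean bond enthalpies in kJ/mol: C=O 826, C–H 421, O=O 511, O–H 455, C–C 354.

ΔH ≈ −5129 kJ

Bonds broken (reactants):
  C–C: 6 × 354 = 2124
  C–H: 20 × 421 = 8420
  O=O: 13 × 511 = 6643
  Σ(broken) = 17187 kJ
Bonds formed (products):
  C=O: 16 × 826 = 13216
  O–H: 20 × 455 = 9100
  Σ(formed) = 22316 kJ
ΔH = Σ(broken) − Σ(formed) = 17187 − 22316 = −5129 kJ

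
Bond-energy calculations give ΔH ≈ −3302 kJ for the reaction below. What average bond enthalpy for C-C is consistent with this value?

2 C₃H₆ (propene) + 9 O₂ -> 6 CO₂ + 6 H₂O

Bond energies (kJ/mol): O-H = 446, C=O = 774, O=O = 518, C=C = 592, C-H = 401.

Let D be the C-C bond energy.
Σ(broken) = 2×D + 12×401 + 2×592 + 9×518 = 10658 + 2D
Σ(formed) = 12×774 + 12×446 = 14640
ΔH = Σ(broken) − Σ(formed) = (10658 + 2D) − (14640) = −3982 + 2D
Setting this equal to −3302 kJ gives 2D = 680, so D = 340 kJ/mol.

D(C-C) ≈ 340 kJ/mol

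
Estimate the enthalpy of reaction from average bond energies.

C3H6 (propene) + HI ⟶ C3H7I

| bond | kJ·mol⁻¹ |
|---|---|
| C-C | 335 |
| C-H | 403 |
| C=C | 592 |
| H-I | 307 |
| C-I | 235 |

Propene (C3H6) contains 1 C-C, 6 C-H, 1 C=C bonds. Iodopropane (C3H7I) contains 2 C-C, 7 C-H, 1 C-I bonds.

Bonds broken (reactants):
  C-C: 1 × 335 = 335
  C-H: 6 × 403 = 2418
  C=C: 1 × 592 = 592
  H-I: 1 × 307 = 307
  Σ(broken) = 3652 kJ
Bonds formed (products):
  C-C: 2 × 335 = 670
  C-H: 7 × 403 = 2821
  C-I: 1 × 235 = 235
  Σ(formed) = 3726 kJ
ΔH = Σ(broken) − Σ(formed) = 3652 − 3726 = −74 kJ

ΔH ≈ −74 kJ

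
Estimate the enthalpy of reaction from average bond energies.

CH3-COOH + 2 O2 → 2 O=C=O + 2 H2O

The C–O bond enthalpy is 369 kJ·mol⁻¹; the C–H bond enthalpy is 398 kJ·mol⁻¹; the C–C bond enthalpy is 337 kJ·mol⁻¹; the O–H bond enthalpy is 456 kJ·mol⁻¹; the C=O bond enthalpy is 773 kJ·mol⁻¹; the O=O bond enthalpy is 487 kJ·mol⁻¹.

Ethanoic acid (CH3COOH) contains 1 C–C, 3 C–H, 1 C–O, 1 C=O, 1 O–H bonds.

Bonds broken (reactants):
  C–C: 1 × 337 = 337
  C–H: 3 × 398 = 1194
  C–O: 1 × 369 = 369
  C=O: 1 × 773 = 773
  O–H: 1 × 456 = 456
  O=O: 2 × 487 = 974
  Σ(broken) = 4103 kJ
Bonds formed (products):
  C=O: 4 × 773 = 3092
  O–H: 4 × 456 = 1824
  Σ(formed) = 4916 kJ
ΔH = Σ(broken) − Σ(formed) = 4103 − 4916 = −813 kJ

ΔH ≈ −813 kJ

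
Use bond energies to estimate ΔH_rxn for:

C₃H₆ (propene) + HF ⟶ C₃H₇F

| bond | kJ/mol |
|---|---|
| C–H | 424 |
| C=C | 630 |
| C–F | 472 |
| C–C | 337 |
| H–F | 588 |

ΔH ≈ −15 kJ

Bonds broken (reactants):
  C–C: 1 × 337 = 337
  C–H: 6 × 424 = 2544
  C=C: 1 × 630 = 630
  H–F: 1 × 588 = 588
  Σ(broken) = 4099 kJ
Bonds formed (products):
  C–C: 2 × 337 = 674
  C–F: 1 × 472 = 472
  C–H: 7 × 424 = 2968
  Σ(formed) = 4114 kJ
ΔH = Σ(broken) − Σ(formed) = 4099 − 4114 = −15 kJ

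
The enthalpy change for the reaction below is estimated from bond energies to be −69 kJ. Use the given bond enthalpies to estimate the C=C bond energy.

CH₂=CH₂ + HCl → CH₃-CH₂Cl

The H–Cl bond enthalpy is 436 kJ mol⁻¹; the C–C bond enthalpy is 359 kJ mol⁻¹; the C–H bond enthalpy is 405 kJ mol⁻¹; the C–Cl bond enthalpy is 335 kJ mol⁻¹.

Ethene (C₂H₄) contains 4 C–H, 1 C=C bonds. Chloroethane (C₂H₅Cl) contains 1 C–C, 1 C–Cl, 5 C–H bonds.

D(C=C) ≈ 594 kJ/mol

Let D be the C=C bond energy.
Σ(broken) = 4×405 + 1×D + 1×436 = 2056 + D
Σ(formed) = 1×359 + 1×335 + 5×405 = 2719
ΔH = Σ(broken) − Σ(formed) = (2056 + D) − (2719) = −663 + D
Setting this equal to −69 kJ gives D = 594 kJ/mol.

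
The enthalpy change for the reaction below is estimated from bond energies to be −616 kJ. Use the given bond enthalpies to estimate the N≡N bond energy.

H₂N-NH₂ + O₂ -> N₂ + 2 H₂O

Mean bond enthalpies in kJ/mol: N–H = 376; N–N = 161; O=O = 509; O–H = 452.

Let D be the N≡N bond energy.
Σ(broken) = 4×376 + 1×161 + 1×509 = 2174
Σ(formed) = 1×D + 4×452 = 1808 + D
ΔH = Σ(broken) − Σ(formed) = (2174) − (1808 + D) = +366 − D
Setting this equal to −616 kJ gives D = 982 kJ/mol.

D(N≡N) ≈ 982 kJ/mol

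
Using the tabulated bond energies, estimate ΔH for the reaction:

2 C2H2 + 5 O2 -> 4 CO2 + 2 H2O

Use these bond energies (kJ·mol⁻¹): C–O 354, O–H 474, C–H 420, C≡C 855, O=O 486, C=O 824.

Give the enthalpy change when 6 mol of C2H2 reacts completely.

Bonds broken (reactants):
  C≡C: 2 × 855 = 1710
  C–H: 4 × 420 = 1680
  O=O: 5 × 486 = 2430
  Σ(broken) = 5820 kJ
Bonds formed (products):
  C=O: 8 × 824 = 6592
  O–H: 4 × 474 = 1896
  Σ(formed) = 8488 kJ
ΔH = Σ(broken) − Σ(formed) = 5820 − 8488 = −2668 kJ
For 3× the reaction as written: 3 × (−2668) = −8004 kJ

ΔH = −8004 kJ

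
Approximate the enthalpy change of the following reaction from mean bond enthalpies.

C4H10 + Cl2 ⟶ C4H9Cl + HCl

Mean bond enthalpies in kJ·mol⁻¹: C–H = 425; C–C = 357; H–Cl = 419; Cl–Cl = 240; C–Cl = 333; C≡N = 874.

ΔH ≈ −87 kJ

Bonds broken (reactants):
  C–C: 3 × 357 = 1071
  C–H: 10 × 425 = 4250
  Cl–Cl: 1 × 240 = 240
  Σ(broken) = 5561 kJ
Bonds formed (products):
  C–C: 3 × 357 = 1071
  C–Cl: 1 × 333 = 333
  C–H: 9 × 425 = 3825
  H–Cl: 1 × 419 = 419
  Σ(formed) = 5648 kJ
ΔH = Σ(broken) − Σ(formed) = 5561 − 5648 = −87 kJ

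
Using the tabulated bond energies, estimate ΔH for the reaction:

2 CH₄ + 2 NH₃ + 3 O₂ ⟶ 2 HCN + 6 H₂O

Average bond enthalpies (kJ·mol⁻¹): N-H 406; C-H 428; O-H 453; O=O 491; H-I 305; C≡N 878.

ΔH ≈ −715 kJ

Bonds broken (reactants):
  C-H: 8 × 428 = 3424
  N-H: 6 × 406 = 2436
  O=O: 3 × 491 = 1473
  Σ(broken) = 7333 kJ
Bonds formed (products):
  C≡N: 2 × 878 = 1756
  C-H: 2 × 428 = 856
  O-H: 12 × 453 = 5436
  Σ(formed) = 8048 kJ
ΔH = Σ(broken) − Σ(formed) = 7333 − 8048 = −715 kJ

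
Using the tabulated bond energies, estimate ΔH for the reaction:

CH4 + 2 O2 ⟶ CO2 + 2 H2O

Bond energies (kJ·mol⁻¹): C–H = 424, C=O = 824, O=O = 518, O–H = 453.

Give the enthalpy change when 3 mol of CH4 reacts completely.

ΔH = −2184 kJ

Bonds broken (reactants):
  C–H: 4 × 424 = 1696
  O=O: 2 × 518 = 1036
  Σ(broken) = 2732 kJ
Bonds formed (products):
  C=O: 2 × 824 = 1648
  O–H: 4 × 453 = 1812
  Σ(formed) = 3460 kJ
ΔH = Σ(broken) − Σ(formed) = 2732 − 3460 = −728 kJ
For 3× the reaction as written: 3 × (−728) = −2184 kJ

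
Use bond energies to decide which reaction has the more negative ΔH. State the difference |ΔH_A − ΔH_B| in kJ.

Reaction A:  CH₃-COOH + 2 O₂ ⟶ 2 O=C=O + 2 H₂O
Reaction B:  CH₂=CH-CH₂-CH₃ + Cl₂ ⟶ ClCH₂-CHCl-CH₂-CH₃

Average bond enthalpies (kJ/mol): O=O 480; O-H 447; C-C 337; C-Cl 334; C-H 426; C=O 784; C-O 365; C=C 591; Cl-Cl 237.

Reaction A, by 576 kJ

Reaction A:
  Bonds broken (reactants):
    C-C: 1 × 337 = 337
    C-H: 3 × 426 = 1278
    C-O: 1 × 365 = 365
    C=O: 1 × 784 = 784
    O-H: 1 × 447 = 447
    O=O: 2 × 480 = 960
    Σ(broken) = 4171 kJ
  Bonds formed (products):
    C=O: 4 × 784 = 3136
    O-H: 4 × 447 = 1788
    Σ(formed) = 4924 kJ
  ΔH_A = 4171 − 4924 = −753 kJ
Reaction B:
  Bonds broken (reactants):
    C-C: 2 × 337 = 674
    C-H: 8 × 426 = 3408
    C=C: 1 × 591 = 591
    Cl-Cl: 1 × 237 = 237
    Σ(broken) = 4910 kJ
  Bonds formed (products):
    C-C: 3 × 337 = 1011
    C-Cl: 2 × 334 = 668
    C-H: 8 × 426 = 3408
    Σ(formed) = 5087 kJ
  ΔH_B = 4910 − 5087 = −177 kJ
ΔH_A − ΔH_B = −576 kJ, so reaction A has the more negative ΔH; |ΔH_A − ΔH_B| = 576 kJ.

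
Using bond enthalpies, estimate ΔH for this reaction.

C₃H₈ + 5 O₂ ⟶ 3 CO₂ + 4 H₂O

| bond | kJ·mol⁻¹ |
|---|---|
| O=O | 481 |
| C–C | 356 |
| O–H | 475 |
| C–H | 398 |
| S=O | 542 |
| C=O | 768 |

Bonds broken (reactants):
  C–C: 2 × 356 = 712
  C–H: 8 × 398 = 3184
  O=O: 5 × 481 = 2405
  Σ(broken) = 6301 kJ
Bonds formed (products):
  C=O: 6 × 768 = 4608
  O–H: 8 × 475 = 3800
  Σ(formed) = 8408 kJ
ΔH = Σ(broken) − Σ(formed) = 6301 − 8408 = −2107 kJ

ΔH ≈ −2107 kJ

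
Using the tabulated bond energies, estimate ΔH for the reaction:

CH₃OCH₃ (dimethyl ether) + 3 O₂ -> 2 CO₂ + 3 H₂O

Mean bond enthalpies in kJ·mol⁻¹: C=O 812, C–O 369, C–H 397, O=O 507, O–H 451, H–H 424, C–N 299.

ΔH ≈ −1313 kJ

Bonds broken (reactants):
  C–H: 6 × 397 = 2382
  C–O: 2 × 369 = 738
  O=O: 3 × 507 = 1521
  Σ(broken) = 4641 kJ
Bonds formed (products):
  C=O: 4 × 812 = 3248
  O–H: 6 × 451 = 2706
  Σ(formed) = 5954 kJ
ΔH = Σ(broken) − Σ(formed) = 4641 − 5954 = −1313 kJ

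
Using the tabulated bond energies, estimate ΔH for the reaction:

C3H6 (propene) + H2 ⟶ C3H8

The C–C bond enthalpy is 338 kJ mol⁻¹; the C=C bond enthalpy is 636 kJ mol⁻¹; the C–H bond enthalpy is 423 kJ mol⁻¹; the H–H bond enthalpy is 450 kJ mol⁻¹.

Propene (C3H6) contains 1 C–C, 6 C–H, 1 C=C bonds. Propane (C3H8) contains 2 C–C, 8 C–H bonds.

Bonds broken (reactants):
  C–C: 1 × 338 = 338
  C–H: 6 × 423 = 2538
  C=C: 1 × 636 = 636
  H–H: 1 × 450 = 450
  Σ(broken) = 3962 kJ
Bonds formed (products):
  C–C: 2 × 338 = 676
  C–H: 8 × 423 = 3384
  Σ(formed) = 4060 kJ
ΔH = Σ(broken) − Σ(formed) = 3962 − 4060 = −98 kJ

ΔH ≈ −98 kJ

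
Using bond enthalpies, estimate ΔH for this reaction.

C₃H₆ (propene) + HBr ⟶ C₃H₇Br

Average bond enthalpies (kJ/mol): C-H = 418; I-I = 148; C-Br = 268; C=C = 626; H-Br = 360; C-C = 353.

ΔH ≈ −53 kJ

Bonds broken (reactants):
  C-C: 1 × 353 = 353
  C-H: 6 × 418 = 2508
  C=C: 1 × 626 = 626
  H-Br: 1 × 360 = 360
  Σ(broken) = 3847 kJ
Bonds formed (products):
  C-Br: 1 × 268 = 268
  C-C: 2 × 353 = 706
  C-H: 7 × 418 = 2926
  Σ(formed) = 3900 kJ
ΔH = Σ(broken) − Σ(formed) = 3847 − 3900 = −53 kJ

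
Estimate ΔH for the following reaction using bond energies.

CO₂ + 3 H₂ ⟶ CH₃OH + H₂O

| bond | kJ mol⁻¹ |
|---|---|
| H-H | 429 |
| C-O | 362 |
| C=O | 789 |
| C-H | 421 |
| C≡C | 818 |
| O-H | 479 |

ΔH ≈ −197 kJ

Bonds broken (reactants):
  C=O: 2 × 789 = 1578
  H-H: 3 × 429 = 1287
  Σ(broken) = 2865 kJ
Bonds formed (products):
  C-H: 3 × 421 = 1263
  C-O: 1 × 362 = 362
  O-H: 3 × 479 = 1437
  Σ(formed) = 3062 kJ
ΔH = Σ(broken) − Σ(formed) = 2865 − 3062 = −197 kJ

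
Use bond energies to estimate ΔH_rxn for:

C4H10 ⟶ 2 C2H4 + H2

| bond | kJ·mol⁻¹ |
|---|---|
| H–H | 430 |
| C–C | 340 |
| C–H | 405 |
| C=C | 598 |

ΔH ≈ +204 kJ

Bonds broken (reactants):
  C–C: 3 × 340 = 1020
  C–H: 10 × 405 = 4050
  Σ(broken) = 5070 kJ
Bonds formed (products):
  C–H: 8 × 405 = 3240
  C=C: 2 × 598 = 1196
  H–H: 1 × 430 = 430
  Σ(formed) = 4866 kJ
ΔH = Σ(broken) − Σ(formed) = 5070 − 4866 = +204 kJ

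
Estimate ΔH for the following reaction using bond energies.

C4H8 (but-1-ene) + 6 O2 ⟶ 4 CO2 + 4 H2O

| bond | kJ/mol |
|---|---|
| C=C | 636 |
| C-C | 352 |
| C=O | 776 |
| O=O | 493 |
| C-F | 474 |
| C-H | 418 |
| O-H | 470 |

ΔH ≈ −2326 kJ

Bonds broken (reactants):
  C-C: 2 × 352 = 704
  C-H: 8 × 418 = 3344
  C=C: 1 × 636 = 636
  O=O: 6 × 493 = 2958
  Σ(broken) = 7642 kJ
Bonds formed (products):
  C=O: 8 × 776 = 6208
  O-H: 8 × 470 = 3760
  Σ(formed) = 9968 kJ
ΔH = Σ(broken) − Σ(formed) = 7642 − 9968 = −2326 kJ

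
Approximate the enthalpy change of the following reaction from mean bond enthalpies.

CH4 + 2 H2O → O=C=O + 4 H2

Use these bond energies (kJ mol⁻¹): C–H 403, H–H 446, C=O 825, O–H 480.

ΔH ≈ +98 kJ

Bonds broken (reactants):
  C–H: 4 × 403 = 1612
  O–H: 4 × 480 = 1920
  Σ(broken) = 3532 kJ
Bonds formed (products):
  C=O: 2 × 825 = 1650
  H–H: 4 × 446 = 1784
  Σ(formed) = 3434 kJ
ΔH = Σ(broken) − Σ(formed) = 3532 − 3434 = +98 kJ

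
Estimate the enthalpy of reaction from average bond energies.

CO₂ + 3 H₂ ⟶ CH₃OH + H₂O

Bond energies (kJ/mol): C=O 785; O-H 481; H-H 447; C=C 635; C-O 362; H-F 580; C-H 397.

ΔH ≈ −85 kJ

Bonds broken (reactants):
  C=O: 2 × 785 = 1570
  H-H: 3 × 447 = 1341
  Σ(broken) = 2911 kJ
Bonds formed (products):
  C-H: 3 × 397 = 1191
  C-O: 1 × 362 = 362
  O-H: 3 × 481 = 1443
  Σ(formed) = 2996 kJ
ΔH = Σ(broken) − Σ(formed) = 2911 − 2996 = −85 kJ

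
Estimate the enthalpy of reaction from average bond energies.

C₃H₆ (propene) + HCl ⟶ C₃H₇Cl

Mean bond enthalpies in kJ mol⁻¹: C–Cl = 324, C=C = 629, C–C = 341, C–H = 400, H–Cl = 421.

Bonds broken (reactants):
  C–C: 1 × 341 = 341
  C–H: 6 × 400 = 2400
  C=C: 1 × 629 = 629
  H–Cl: 1 × 421 = 421
  Σ(broken) = 3791 kJ
Bonds formed (products):
  C–C: 2 × 341 = 682
  C–Cl: 1 × 324 = 324
  C–H: 7 × 400 = 2800
  Σ(formed) = 3806 kJ
ΔH = Σ(broken) − Σ(formed) = 3791 − 3806 = −15 kJ

ΔH ≈ −15 kJ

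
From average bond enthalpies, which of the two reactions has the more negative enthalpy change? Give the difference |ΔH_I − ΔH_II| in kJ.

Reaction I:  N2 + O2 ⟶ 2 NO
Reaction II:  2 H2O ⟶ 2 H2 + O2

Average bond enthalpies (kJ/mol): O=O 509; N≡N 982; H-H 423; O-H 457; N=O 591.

Reaction I:
  Bonds broken (reactants):
    N≡N: 1 × 982 = 982
    O=O: 1 × 509 = 509
    Σ(broken) = 1491 kJ
  Bonds formed (products):
    N=O: 2 × 591 = 1182
    Σ(formed) = 1182 kJ
  ΔH_I = 1491 − 1182 = +309 kJ
Reaction II:
  Bonds broken (reactants):
    O-H: 4 × 457 = 1828
    Σ(broken) = 1828 kJ
  Bonds formed (products):
    H-H: 2 × 423 = 846
    O=O: 1 × 509 = 509
    Σ(formed) = 1355 kJ
  ΔH_II = 1828 − 1355 = +473 kJ
ΔH_I − ΔH_II = −164 kJ, so reaction I has the more negative ΔH; |ΔH_I − ΔH_II| = 164 kJ.

Reaction I, by 164 kJ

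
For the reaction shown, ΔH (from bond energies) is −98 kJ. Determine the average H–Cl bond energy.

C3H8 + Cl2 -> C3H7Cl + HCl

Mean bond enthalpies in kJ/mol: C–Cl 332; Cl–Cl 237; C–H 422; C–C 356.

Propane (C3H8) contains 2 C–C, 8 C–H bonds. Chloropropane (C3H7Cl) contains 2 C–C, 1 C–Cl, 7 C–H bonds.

Let D be the H–Cl bond energy.
Σ(broken) = 2×356 + 8×422 + 1×237 = 4325
Σ(formed) = 2×356 + 1×332 + 7×422 + 1×D = 3998 + D
ΔH = Σ(broken) − Σ(formed) = (4325) − (3998 + D) = +327 − D
Setting this equal to −98 kJ gives D = 425 kJ/mol.

D(H–Cl) ≈ 425 kJ/mol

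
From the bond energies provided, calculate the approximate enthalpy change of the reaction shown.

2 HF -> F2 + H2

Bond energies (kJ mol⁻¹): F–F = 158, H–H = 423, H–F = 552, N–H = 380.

Bonds broken (reactants):
  H–F: 2 × 552 = 1104
  Σ(broken) = 1104 kJ
Bonds formed (products):
  F–F: 1 × 158 = 158
  H–H: 1 × 423 = 423
  Σ(formed) = 581 kJ
ΔH = Σ(broken) − Σ(formed) = 1104 − 581 = +523 kJ

ΔH ≈ +523 kJ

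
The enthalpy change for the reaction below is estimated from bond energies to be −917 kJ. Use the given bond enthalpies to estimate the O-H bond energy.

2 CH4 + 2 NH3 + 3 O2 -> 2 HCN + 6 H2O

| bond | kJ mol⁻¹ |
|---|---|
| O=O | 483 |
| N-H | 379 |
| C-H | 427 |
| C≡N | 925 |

D(O-H) ≈ 446 kJ/mol

Let D be the O-H bond energy.
Σ(broken) = 8×427 + 6×379 + 3×483 = 7139
Σ(formed) = 2×925 + 2×427 + 12×D = 2704 + 12D
ΔH = Σ(broken) − Σ(formed) = (7139) − (2704 + 12D) = +4435 − 12D
Setting this equal to −917 kJ gives 12D = 5352, so D = 446 kJ/mol.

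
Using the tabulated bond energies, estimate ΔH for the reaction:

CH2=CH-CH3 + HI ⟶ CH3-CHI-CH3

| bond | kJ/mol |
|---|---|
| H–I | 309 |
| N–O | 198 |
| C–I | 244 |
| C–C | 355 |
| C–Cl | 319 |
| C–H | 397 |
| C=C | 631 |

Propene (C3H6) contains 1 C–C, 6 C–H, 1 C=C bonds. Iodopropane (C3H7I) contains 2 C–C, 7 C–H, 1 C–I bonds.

Bonds broken (reactants):
  C–C: 1 × 355 = 355
  C–H: 6 × 397 = 2382
  C=C: 1 × 631 = 631
  H–I: 1 × 309 = 309
  Σ(broken) = 3677 kJ
Bonds formed (products):
  C–C: 2 × 355 = 710
  C–H: 7 × 397 = 2779
  C–I: 1 × 244 = 244
  Σ(formed) = 3733 kJ
ΔH = Σ(broken) − Σ(formed) = 3677 − 3733 = −56 kJ

ΔH ≈ −56 kJ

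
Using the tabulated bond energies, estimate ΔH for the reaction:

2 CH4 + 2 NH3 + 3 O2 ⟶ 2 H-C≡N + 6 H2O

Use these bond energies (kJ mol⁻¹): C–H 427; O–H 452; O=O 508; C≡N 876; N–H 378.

ΔH ≈ −822 kJ

Bonds broken (reactants):
  C–H: 8 × 427 = 3416
  N–H: 6 × 378 = 2268
  O=O: 3 × 508 = 1524
  Σ(broken) = 7208 kJ
Bonds formed (products):
  C≡N: 2 × 876 = 1752
  C–H: 2 × 427 = 854
  O–H: 12 × 452 = 5424
  Σ(formed) = 8030 kJ
ΔH = Σ(broken) − Σ(formed) = 7208 − 8030 = −822 kJ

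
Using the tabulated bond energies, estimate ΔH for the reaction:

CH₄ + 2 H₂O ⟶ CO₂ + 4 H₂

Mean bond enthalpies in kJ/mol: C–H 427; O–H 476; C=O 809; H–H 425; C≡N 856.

ΔH ≈ +294 kJ

Bonds broken (reactants):
  C–H: 4 × 427 = 1708
  O–H: 4 × 476 = 1904
  Σ(broken) = 3612 kJ
Bonds formed (products):
  C=O: 2 × 809 = 1618
  H–H: 4 × 425 = 1700
  Σ(formed) = 3318 kJ
ΔH = Σ(broken) − Σ(formed) = 3612 − 3318 = +294 kJ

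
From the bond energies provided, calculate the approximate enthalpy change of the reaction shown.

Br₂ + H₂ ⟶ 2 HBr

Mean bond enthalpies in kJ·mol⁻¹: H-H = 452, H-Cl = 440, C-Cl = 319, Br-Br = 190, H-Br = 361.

ΔH ≈ −80 kJ

Bonds broken (reactants):
  Br-Br: 1 × 190 = 190
  H-H: 1 × 452 = 452
  Σ(broken) = 642 kJ
Bonds formed (products):
  H-Br: 2 × 361 = 722
  Σ(formed) = 722 kJ
ΔH = Σ(broken) − Σ(formed) = 642 − 722 = −80 kJ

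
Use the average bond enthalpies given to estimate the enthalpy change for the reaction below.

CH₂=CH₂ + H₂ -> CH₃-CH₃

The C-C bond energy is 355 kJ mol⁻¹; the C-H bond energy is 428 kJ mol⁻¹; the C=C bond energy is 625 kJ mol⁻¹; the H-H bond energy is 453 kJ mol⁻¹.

Bonds broken (reactants):
  C-H: 4 × 428 = 1712
  C=C: 1 × 625 = 625
  H-H: 1 × 453 = 453
  Σ(broken) = 2790 kJ
Bonds formed (products):
  C-C: 1 × 355 = 355
  C-H: 6 × 428 = 2568
  Σ(formed) = 2923 kJ
ΔH = Σ(broken) − Σ(formed) = 2790 − 2923 = −133 kJ

ΔH ≈ −133 kJ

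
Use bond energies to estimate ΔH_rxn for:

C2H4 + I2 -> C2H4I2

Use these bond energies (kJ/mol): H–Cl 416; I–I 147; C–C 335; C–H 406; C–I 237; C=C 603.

ΔH ≈ −59 kJ

Bonds broken (reactants):
  C–H: 4 × 406 = 1624
  C=C: 1 × 603 = 603
  I–I: 1 × 147 = 147
  Σ(broken) = 2374 kJ
Bonds formed (products):
  C–C: 1 × 335 = 335
  C–H: 4 × 406 = 1624
  C–I: 2 × 237 = 474
  Σ(formed) = 2433 kJ
ΔH = Σ(broken) − Σ(formed) = 2374 − 2433 = −59 kJ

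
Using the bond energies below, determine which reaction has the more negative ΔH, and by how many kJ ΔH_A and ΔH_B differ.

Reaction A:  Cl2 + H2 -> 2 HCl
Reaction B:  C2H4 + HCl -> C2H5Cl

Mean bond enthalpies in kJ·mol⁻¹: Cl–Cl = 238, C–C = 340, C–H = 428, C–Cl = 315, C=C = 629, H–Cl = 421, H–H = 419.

Reaction A:
  Bonds broken (reactants):
    Cl–Cl: 1 × 238 = 238
    H–H: 1 × 419 = 419
    Σ(broken) = 657 kJ
  Bonds formed (products):
    H–Cl: 2 × 421 = 842
    Σ(formed) = 842 kJ
  ΔH_A = 657 − 842 = −185 kJ
Reaction B:
  Bonds broken (reactants):
    C–H: 4 × 428 = 1712
    C=C: 1 × 629 = 629
    H–Cl: 1 × 421 = 421
    Σ(broken) = 2762 kJ
  Bonds formed (products):
    C–C: 1 × 340 = 340
    C–Cl: 1 × 315 = 315
    C–H: 5 × 428 = 2140
    Σ(formed) = 2795 kJ
  ΔH_B = 2762 − 2795 = −33 kJ
ΔH_A − ΔH_B = −152 kJ, so reaction A has the more negative ΔH; |ΔH_A − ΔH_B| = 152 kJ.

Reaction A, by 152 kJ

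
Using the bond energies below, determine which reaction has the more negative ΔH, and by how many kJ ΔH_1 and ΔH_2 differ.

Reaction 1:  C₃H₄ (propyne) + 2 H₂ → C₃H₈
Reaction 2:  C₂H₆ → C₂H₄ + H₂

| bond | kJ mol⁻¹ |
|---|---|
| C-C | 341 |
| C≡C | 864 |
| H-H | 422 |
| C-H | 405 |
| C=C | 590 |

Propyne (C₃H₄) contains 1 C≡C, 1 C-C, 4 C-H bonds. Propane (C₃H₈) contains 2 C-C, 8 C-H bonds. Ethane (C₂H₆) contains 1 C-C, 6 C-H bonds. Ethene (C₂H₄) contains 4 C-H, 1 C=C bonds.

Reaction 1, by 392 kJ

Reaction 1:
  Bonds broken (reactants):
    C≡C: 1 × 864 = 864
    C-C: 1 × 341 = 341
    C-H: 4 × 405 = 1620
    H-H: 2 × 422 = 844
    Σ(broken) = 3669 kJ
  Bonds formed (products):
    C-C: 2 × 341 = 682
    C-H: 8 × 405 = 3240
    Σ(formed) = 3922 kJ
  ΔH_1 = 3669 − 3922 = −253 kJ
Reaction 2:
  Bonds broken (reactants):
    C-C: 1 × 341 = 341
    C-H: 6 × 405 = 2430
    Σ(broken) = 2771 kJ
  Bonds formed (products):
    C-H: 4 × 405 = 1620
    C=C: 1 × 590 = 590
    H-H: 1 × 422 = 422
    Σ(formed) = 2632 kJ
  ΔH_2 = 2771 − 2632 = +139 kJ
ΔH_1 − ΔH_2 = −392 kJ, so reaction 1 has the more negative ΔH; |ΔH_1 − ΔH_2| = 392 kJ.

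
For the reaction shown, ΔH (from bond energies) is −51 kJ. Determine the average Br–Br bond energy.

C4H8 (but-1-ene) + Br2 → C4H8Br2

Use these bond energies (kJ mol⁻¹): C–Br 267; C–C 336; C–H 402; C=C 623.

Let D be the Br–Br bond energy.
Σ(broken) = 1×D + 2×336 + 8×402 + 1×623 = 4511 + D
Σ(formed) = 2×267 + 3×336 + 8×402 = 4758
ΔH = Σ(broken) − Σ(formed) = (4511 + D) − (4758) = −247 + D
Setting this equal to −51 kJ gives D = 196 kJ/mol.

D(Br–Br) ≈ 196 kJ/mol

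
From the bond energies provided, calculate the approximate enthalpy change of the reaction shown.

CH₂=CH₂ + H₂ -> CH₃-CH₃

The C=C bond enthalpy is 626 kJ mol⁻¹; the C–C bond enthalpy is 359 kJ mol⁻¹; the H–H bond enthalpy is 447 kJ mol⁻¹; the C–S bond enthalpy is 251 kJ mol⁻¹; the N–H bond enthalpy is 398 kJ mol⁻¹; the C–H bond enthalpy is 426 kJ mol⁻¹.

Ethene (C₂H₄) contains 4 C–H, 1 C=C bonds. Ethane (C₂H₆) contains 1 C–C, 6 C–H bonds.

Bonds broken (reactants):
  C–H: 4 × 426 = 1704
  C=C: 1 × 626 = 626
  H–H: 1 × 447 = 447
  Σ(broken) = 2777 kJ
Bonds formed (products):
  C–C: 1 × 359 = 359
  C–H: 6 × 426 = 2556
  Σ(formed) = 2915 kJ
ΔH = Σ(broken) − Σ(formed) = 2777 − 2915 = −138 kJ

ΔH ≈ −138 kJ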